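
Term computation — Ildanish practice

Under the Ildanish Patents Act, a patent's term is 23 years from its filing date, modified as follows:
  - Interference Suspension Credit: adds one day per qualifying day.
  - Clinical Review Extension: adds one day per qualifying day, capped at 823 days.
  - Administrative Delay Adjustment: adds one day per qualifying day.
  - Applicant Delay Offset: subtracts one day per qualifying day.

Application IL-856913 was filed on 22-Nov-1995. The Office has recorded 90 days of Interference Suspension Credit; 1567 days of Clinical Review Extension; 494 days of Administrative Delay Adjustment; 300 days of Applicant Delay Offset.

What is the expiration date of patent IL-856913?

2021-12-03

Base term: filing date + 23 years → 22 November 2018.
Interference Suspension Credit: +90 days → 20 February 2019.
Clinical Review Extension: 1567 days claimed exceeds the 823-day cap, so +823 days → 23 May 2021.
Administrative Delay Adjustment: +494 days → 29 September 2022.
Applicant Delay Offset: −300 days → 3 December 2021.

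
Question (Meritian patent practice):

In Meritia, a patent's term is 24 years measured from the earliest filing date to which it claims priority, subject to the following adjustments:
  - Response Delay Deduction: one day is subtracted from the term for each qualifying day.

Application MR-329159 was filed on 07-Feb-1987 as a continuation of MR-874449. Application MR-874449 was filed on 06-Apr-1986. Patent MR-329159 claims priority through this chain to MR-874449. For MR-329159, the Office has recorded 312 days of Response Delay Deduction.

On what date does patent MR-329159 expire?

May 29, 2009

Earliest priority filing: 6 April 1986.
Base term: 6 April 1986 + 24 years → 6 April 2010.
Response Delay Deduction: −312 days → 29 May 2009.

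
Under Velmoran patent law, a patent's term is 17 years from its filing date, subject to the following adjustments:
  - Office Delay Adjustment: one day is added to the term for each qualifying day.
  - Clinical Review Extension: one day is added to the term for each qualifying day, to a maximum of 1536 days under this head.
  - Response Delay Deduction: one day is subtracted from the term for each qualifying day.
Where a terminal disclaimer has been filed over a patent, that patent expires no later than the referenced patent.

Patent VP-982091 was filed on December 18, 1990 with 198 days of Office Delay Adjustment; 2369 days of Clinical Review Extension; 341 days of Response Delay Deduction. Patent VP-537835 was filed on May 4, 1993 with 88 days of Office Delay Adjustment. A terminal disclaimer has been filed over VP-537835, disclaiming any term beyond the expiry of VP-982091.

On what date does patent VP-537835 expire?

July 31, 2010

Natural term of VP-537835:
  Base: filing + 17 years → 4 May 2010.
  Office Delay Adjustment: +88 days → 31 July 2010.
Expiry of referenced patent VP-982091:
  Base: filing + 17 years → 18 December 2007.
  Office Delay Adjustment: +198 days → 3 July 2008.
  Clinical Review Extension: 2369 days claimed exceeds the 1536-day cap, so +1536 days → 16 September 2012.
  Response Delay Deduction: −341 days → 11 October 2011.
Terminal disclaimer: VP-537835 expires on the earlier of 31 July 2010 and 11 October 2011.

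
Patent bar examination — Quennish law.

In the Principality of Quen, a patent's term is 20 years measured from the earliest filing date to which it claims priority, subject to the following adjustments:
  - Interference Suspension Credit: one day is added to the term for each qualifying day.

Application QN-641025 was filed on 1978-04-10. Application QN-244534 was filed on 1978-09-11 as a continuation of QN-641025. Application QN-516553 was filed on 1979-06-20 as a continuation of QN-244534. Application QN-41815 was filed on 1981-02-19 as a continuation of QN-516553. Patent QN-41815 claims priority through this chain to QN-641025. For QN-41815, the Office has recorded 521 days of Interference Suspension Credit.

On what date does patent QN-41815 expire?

Earliest priority filing: 10 April 1978.
Base term: 10 April 1978 + 20 years → 10 April 1998.
Interference Suspension Credit: +521 days → 13 September 1999.

September 13, 1999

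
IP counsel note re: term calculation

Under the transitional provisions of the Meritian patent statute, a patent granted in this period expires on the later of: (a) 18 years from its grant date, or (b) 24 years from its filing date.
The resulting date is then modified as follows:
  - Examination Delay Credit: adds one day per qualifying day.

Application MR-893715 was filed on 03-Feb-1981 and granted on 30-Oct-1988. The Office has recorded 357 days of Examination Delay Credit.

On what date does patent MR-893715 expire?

(a) grant + 18 years → 30 October 2006.
(b) filing + 24 years → 3 February 2005.
Later of the two: 30 October 2006.
Examination Delay Credit: +357 days → 22 October 2007.

October 22, 2007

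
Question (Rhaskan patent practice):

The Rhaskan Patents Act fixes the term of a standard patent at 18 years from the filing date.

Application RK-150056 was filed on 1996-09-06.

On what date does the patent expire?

Filing date + 18 years → 6 September 2014.

2014-09-06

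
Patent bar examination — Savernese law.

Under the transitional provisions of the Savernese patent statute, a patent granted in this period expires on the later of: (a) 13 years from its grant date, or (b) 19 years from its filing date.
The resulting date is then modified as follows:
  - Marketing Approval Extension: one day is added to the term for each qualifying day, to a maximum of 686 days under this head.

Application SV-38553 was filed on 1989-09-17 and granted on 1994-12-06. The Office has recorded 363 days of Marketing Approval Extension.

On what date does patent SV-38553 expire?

(a) grant + 13 years → 6 December 2007.
(b) filing + 19 years → 17 September 2008.
Later of the two: 17 September 2008.
Marketing Approval Extension: 363 days (within the 686-day cap) → +363 days → 15 September 2009.

September 15, 2009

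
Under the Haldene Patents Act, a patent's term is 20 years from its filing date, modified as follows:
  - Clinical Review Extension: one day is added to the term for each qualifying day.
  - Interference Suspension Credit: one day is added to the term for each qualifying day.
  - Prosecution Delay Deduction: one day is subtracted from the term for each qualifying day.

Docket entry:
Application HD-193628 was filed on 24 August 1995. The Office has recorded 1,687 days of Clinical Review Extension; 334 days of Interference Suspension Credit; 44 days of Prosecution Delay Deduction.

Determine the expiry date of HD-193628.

Base term: filing date + 20 years → 24 August 2015.
Clinical Review Extension: +1687 days → 6 April 2020.
Interference Suspension Credit: +334 days → 6 March 2021.
Prosecution Delay Deduction: −44 days → 21 January 2021.

2021-01-21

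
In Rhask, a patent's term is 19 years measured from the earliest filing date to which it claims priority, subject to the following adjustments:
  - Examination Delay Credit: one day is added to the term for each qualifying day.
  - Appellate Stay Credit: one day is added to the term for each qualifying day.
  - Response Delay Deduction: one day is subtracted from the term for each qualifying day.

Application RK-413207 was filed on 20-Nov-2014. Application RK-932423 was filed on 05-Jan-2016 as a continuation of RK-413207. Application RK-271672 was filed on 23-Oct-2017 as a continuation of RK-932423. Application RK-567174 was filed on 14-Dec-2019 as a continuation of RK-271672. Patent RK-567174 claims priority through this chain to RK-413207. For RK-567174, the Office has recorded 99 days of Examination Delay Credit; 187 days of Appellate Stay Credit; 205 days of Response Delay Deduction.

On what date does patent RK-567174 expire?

2034-02-09

Earliest priority filing: 20 November 2014.
Base term: 20 November 2014 + 19 years → 20 November 2033.
Examination Delay Credit: +99 days → 27 February 2034.
Appellate Stay Credit: +187 days → 2 September 2034.
Response Delay Deduction: −205 days → 9 February 2034.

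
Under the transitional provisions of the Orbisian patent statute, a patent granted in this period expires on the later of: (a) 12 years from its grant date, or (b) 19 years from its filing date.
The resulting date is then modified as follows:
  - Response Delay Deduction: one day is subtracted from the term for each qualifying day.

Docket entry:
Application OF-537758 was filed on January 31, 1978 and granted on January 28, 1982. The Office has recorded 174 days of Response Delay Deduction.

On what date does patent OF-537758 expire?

(a) grant + 12 years → 28 January 1994.
(b) filing + 19 years → 31 January 1997.
Later of the two: 31 January 1997.
Response Delay Deduction: −174 days → 10 August 1996.

August 10, 1996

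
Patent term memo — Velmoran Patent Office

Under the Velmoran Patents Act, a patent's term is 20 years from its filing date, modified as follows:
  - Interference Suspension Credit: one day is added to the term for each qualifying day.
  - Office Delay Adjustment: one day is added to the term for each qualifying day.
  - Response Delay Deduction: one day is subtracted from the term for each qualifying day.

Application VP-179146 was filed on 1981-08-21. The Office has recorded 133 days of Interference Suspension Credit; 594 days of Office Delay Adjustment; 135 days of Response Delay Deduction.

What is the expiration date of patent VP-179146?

April 5, 2003

Base term: filing date + 20 years → 21 August 2001.
Interference Suspension Credit: +133 days → 1 January 2002.
Office Delay Adjustment: +594 days → 18 August 2003.
Response Delay Deduction: −135 days → 5 April 2003.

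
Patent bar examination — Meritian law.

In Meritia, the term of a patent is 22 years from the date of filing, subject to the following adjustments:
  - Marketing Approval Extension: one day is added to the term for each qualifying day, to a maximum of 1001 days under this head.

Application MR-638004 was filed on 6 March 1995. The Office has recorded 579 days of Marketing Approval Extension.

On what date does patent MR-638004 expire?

October 6, 2018

Base term: filing date + 22 years → 6 March 2017.
Marketing Approval Extension: 579 days (within the 1001-day cap) → +579 days → 6 October 2018.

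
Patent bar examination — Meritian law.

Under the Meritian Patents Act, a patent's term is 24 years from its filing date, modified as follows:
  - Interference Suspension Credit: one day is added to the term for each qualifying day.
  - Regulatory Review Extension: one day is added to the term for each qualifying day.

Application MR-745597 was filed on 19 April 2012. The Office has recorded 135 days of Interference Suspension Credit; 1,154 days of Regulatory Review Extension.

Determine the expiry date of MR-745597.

October 30, 2039

Base term: filing date + 24 years → 19 April 2036.
Interference Suspension Credit: +135 days → 1 September 2036.
Regulatory Review Extension: +1154 days → 30 October 2039.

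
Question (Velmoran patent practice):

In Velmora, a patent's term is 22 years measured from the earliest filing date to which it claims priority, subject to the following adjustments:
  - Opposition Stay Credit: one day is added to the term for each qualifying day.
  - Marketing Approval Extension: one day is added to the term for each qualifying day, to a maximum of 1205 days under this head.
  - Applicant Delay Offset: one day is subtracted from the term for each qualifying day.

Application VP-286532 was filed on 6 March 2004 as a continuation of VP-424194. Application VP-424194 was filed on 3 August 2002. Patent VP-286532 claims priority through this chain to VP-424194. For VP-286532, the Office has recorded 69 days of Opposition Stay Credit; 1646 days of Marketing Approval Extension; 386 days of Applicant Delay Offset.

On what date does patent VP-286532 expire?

Earliest priority filing: 3 August 2002.
Base term: 3 August 2002 + 22 years → 3 August 2024.
Opposition Stay Credit: +69 days → 11 October 2024.
Marketing Approval Extension: 1646 days claimed exceeds the 1205-day cap, so +1205 days → 29 January 2028.
Applicant Delay Offset: −386 days → 8 January 2027.

2027-01-08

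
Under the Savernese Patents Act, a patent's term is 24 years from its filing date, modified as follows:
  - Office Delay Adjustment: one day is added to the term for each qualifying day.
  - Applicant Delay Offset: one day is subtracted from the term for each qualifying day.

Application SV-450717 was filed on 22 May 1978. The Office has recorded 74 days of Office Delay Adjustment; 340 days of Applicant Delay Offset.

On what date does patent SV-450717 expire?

August 29, 2001

Base term: filing date + 24 years → 22 May 2002.
Office Delay Adjustment: +74 days → 4 August 2002.
Applicant Delay Offset: −340 days → 29 August 2001.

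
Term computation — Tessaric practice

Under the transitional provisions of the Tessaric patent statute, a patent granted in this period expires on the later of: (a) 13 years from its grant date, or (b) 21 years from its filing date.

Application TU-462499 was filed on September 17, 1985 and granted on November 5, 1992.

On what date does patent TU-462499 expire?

(a) grant + 13 years → 5 November 2005.
(b) filing + 21 years → 17 September 2006.
Later of the two: 17 September 2006.

September 17, 2006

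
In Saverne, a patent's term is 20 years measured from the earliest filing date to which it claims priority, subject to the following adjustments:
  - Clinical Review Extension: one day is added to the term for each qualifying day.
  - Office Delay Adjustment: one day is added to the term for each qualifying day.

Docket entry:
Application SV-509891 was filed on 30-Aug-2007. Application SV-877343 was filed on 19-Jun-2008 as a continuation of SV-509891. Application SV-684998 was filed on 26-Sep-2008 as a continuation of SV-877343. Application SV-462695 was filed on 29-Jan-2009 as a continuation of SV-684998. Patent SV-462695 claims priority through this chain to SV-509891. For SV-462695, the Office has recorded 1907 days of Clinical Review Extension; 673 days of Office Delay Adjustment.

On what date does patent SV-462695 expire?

Earliest priority filing: 30 August 2007.
Base term: 30 August 2007 + 20 years → 30 August 2027.
Clinical Review Extension: +1907 days → 18 November 2032.
Office Delay Adjustment: +673 days → 22 September 2034.

September 22, 2034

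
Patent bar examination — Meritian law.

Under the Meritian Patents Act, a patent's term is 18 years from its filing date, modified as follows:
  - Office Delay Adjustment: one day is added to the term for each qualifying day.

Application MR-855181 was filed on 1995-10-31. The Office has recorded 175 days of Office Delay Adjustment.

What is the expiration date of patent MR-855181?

2014-04-24

Base term: filing date + 18 years → 31 October 2013.
Office Delay Adjustment: +175 days → 24 April 2014.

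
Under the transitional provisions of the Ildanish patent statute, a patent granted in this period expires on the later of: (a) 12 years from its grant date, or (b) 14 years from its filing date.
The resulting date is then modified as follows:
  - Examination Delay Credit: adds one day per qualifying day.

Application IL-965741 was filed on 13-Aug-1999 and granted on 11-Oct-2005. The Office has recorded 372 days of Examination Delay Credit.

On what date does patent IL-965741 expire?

2018-10-18

(a) grant + 12 years → 11 October 2017.
(b) filing + 14 years → 13 August 2013.
Later of the two: 11 October 2017.
Examination Delay Credit: +372 days → 18 October 2018.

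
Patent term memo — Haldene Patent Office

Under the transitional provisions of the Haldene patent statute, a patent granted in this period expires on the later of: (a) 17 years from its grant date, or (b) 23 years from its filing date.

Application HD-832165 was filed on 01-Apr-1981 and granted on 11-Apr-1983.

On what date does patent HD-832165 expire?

(a) grant + 17 years → 11 April 2000.
(b) filing + 23 years → 1 April 2004.
Later of the two: 1 April 2004.

2004-04-01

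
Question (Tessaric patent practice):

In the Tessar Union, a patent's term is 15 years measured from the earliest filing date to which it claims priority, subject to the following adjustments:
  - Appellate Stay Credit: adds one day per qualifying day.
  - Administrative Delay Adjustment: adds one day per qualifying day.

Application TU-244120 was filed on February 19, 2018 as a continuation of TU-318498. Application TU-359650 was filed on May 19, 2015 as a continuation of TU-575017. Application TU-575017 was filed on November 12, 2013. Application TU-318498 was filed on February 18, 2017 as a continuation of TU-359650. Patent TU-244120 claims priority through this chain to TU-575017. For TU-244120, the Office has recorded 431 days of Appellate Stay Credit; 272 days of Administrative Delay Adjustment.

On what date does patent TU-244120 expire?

October 16, 2030

Earliest priority filing: 12 November 2013.
Base term: 12 November 2013 + 15 years → 12 November 2028.
Appellate Stay Credit: +431 days → 17 January 2030.
Administrative Delay Adjustment: +272 days → 16 October 2030.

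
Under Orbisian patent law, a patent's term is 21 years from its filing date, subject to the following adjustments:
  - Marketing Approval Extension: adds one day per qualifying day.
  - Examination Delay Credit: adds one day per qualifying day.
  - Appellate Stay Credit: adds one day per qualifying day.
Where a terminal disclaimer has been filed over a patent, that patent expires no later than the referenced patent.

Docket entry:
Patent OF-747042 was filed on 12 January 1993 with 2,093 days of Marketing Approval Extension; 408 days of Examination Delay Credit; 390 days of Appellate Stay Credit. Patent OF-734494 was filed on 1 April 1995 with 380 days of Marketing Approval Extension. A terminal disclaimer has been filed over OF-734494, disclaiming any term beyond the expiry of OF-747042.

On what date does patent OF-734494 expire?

Natural term of OF-734494:
  Base: filing + 21 years → 1 April 2016.
  Marketing Approval Extension: +380 days → 16 April 2017.
Expiry of referenced patent OF-747042:
  Base: filing + 21 years → 12 January 2014.
  Marketing Approval Extension: +2093 days → 6 October 2019.
  Examination Delay Credit: +408 days → 17 November 2020.
  Appellate Stay Credit: +390 days → 12 December 2021.
Terminal disclaimer: OF-734494 expires on the earlier of 16 April 2017 and 12 December 2021.

April 16, 2017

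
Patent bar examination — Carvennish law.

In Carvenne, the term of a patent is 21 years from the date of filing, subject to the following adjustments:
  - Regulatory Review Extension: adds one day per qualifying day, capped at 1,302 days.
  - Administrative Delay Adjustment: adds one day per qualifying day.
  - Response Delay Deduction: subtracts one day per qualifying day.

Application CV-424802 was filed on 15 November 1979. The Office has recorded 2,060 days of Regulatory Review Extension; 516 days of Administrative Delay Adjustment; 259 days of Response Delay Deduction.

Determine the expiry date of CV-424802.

February 21, 2005

Base term: filing date + 21 years → 15 November 2000.
Regulatory Review Extension: 2060 days claimed exceeds the 1302-day cap, so +1302 days → 9 June 2004.
Administrative Delay Adjustment: +516 days → 7 November 2005.
Response Delay Deduction: −259 days → 21 February 2005.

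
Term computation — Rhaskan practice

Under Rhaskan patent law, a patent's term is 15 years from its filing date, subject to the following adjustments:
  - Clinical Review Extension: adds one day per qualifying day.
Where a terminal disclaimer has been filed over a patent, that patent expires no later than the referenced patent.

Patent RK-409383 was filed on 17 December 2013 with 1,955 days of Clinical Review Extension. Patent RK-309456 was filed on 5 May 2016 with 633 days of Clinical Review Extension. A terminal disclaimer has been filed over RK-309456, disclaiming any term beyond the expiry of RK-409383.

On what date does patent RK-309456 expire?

2033-01-27

Natural term of RK-309456:
  Base: filing + 15 years → 5 May 2031.
  Clinical Review Extension: +633 days → 27 January 2033.
Expiry of referenced patent RK-409383:
  Base: filing + 15 years → 17 December 2028.
  Clinical Review Extension: +1955 days → 25 April 2034.
Terminal disclaimer: RK-309456 expires on the earlier of 27 January 2033 and 25 April 2034.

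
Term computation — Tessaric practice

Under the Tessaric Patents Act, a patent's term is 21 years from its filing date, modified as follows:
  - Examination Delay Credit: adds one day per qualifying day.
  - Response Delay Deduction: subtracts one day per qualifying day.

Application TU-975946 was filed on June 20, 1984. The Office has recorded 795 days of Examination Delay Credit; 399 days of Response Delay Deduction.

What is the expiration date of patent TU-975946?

Base term: filing date + 21 years → 20 June 2005.
Examination Delay Credit: +795 days → 24 August 2007.
Response Delay Deduction: −399 days → 21 July 2006.

2006-07-21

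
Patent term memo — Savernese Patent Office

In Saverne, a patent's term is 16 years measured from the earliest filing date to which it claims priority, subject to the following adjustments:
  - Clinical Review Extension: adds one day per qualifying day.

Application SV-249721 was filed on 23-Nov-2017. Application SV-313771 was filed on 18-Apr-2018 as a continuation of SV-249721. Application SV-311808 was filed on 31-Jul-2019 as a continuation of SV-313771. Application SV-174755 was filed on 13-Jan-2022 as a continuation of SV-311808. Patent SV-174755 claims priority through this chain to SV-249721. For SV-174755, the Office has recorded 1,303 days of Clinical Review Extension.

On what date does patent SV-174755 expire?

2037-06-18

Earliest priority filing: 23 November 2017.
Base term: 23 November 2017 + 16 years → 23 November 2033.
Clinical Review Extension: +1303 days → 18 June 2037.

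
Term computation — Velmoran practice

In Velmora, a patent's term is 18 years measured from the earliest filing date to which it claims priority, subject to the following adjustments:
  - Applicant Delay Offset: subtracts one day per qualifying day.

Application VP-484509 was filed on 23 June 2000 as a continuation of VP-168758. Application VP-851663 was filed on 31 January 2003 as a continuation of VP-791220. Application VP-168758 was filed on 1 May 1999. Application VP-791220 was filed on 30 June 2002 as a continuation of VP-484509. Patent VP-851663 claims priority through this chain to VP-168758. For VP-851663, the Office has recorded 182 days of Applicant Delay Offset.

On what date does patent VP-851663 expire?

2016-10-31

Earliest priority filing: 1 May 1999.
Base term: 1 May 1999 + 18 years → 1 May 2017.
Applicant Delay Offset: −182 days → 31 October 2016.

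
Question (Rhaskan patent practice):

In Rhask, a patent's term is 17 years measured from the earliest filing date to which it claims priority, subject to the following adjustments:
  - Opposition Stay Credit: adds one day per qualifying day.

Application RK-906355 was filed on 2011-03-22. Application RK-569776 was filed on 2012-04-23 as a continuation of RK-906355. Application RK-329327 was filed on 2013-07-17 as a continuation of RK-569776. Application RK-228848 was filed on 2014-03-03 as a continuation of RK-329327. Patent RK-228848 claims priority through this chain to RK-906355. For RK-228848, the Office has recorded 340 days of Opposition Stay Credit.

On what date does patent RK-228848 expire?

Earliest priority filing: 22 March 2011.
Base term: 22 March 2011 + 17 years → 22 March 2028.
Opposition Stay Credit: +340 days → 25 February 2029.

2029-02-25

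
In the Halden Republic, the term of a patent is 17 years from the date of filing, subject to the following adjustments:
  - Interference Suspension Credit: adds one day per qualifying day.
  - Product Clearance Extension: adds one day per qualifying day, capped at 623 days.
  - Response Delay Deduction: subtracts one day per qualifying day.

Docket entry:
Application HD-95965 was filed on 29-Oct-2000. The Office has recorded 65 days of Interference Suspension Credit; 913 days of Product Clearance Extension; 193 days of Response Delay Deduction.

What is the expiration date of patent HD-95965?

Base term: filing date + 17 years → 29 October 2017.
Interference Suspension Credit: +65 days → 2 January 2018.
Product Clearance Extension: 913 days claimed exceeds the 623-day cap, so +623 days → 17 September 2019.
Response Delay Deduction: −193 days → 8 March 2019.

2019-03-08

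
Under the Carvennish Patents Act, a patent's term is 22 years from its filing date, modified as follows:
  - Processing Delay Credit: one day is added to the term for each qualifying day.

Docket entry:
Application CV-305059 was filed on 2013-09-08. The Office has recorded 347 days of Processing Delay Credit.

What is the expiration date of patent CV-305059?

2036-08-20

Base term: filing date + 22 years → 8 September 2035.
Processing Delay Credit: +347 days → 20 August 2036.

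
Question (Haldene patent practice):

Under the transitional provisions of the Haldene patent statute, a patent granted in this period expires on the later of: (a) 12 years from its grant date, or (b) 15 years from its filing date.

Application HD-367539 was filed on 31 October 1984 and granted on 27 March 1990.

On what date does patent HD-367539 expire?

March 27, 2002

(a) grant + 12 years → 27 March 2002.
(b) filing + 15 years → 31 October 1999.
Later of the two: 27 March 2002.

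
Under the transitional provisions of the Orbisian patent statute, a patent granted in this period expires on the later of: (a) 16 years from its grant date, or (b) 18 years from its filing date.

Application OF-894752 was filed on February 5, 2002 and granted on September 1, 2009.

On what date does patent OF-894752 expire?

(a) grant + 16 years → 1 September 2025.
(b) filing + 18 years → 5 February 2020.
Later of the two: 1 September 2025.

2025-09-01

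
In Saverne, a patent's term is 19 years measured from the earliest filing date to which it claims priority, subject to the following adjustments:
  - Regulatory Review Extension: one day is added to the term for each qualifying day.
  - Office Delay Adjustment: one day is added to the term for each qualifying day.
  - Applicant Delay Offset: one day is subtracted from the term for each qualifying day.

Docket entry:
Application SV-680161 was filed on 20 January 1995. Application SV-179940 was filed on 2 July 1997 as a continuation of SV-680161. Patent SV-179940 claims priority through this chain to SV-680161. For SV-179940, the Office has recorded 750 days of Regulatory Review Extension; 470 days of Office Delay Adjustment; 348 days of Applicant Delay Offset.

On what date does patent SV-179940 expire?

Earliest priority filing: 20 January 1995.
Base term: 20 January 1995 + 19 years → 20 January 2014.
Regulatory Review Extension: +750 days → 9 February 2016.
Office Delay Adjustment: +470 days → 24 May 2017.
Applicant Delay Offset: −348 days → 10 June 2016.

June 10, 2016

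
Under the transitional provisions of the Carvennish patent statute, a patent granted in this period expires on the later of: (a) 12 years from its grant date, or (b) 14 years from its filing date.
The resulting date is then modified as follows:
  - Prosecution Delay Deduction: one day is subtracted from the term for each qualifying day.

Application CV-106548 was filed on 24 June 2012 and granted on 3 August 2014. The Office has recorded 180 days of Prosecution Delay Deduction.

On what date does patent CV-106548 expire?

2026-02-04

(a) grant + 12 years → 3 August 2026.
(b) filing + 14 years → 24 June 2026.
Later of the two: 3 August 2026.
Prosecution Delay Deduction: −180 days → 4 February 2026.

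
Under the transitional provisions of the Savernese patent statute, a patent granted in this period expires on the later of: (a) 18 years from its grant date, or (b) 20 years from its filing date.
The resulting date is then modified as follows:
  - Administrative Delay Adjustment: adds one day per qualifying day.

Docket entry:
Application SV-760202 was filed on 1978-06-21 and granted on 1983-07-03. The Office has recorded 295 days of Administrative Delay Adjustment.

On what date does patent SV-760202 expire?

April 24, 2002

(a) grant + 18 years → 3 July 2001.
(b) filing + 20 years → 21 June 1998.
Later of the two: 3 July 2001.
Administrative Delay Adjustment: +295 days → 24 April 2002.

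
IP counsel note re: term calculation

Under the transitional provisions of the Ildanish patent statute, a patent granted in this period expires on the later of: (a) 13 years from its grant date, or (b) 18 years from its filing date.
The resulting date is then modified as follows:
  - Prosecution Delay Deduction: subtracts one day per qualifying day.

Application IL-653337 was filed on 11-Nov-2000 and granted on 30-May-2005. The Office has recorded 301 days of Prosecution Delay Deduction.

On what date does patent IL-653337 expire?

(a) grant + 13 years → 30 May 2018.
(b) filing + 18 years → 11 November 2018.
Later of the two: 11 November 2018.
Prosecution Delay Deduction: −301 days → 14 January 2018.

January 14, 2018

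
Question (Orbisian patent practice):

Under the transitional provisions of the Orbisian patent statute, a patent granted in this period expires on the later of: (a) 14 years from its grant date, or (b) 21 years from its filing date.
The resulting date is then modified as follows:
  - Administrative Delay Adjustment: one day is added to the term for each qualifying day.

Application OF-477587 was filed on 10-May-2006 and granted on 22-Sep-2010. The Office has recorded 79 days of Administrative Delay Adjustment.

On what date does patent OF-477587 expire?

2027-07-28

(a) grant + 14 years → 22 September 2024.
(b) filing + 21 years → 10 May 2027.
Later of the two: 10 May 2027.
Administrative Delay Adjustment: +79 days → 28 July 2027.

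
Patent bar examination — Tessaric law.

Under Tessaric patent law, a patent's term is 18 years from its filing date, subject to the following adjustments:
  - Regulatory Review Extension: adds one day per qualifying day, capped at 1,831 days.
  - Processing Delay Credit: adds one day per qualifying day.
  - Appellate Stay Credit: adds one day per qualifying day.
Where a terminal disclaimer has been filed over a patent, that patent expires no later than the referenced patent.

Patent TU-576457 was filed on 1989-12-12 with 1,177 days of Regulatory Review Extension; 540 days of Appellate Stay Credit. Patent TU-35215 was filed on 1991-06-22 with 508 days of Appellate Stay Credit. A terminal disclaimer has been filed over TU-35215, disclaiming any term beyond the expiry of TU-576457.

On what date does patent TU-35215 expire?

Natural term of TU-35215:
  Base: filing + 18 years → 22 June 2009.
  Appellate Stay Credit: +508 days → 12 November 2010.
Expiry of referenced patent TU-576457:
  Base: filing + 18 years → 12 December 2007.
  Regulatory Review Extension: 1177 days (within the 1831-day cap) → +1177 days → 3 March 2011.
  Appellate Stay Credit: +540 days → 24 August 2012.
Terminal disclaimer: TU-35215 expires on the earlier of 12 November 2010 and 24 August 2012.

2010-11-12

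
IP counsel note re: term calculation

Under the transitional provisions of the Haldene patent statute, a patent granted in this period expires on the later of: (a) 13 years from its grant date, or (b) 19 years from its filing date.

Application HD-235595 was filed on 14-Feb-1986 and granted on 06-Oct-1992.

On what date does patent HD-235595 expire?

(a) grant + 13 years → 6 October 2005.
(b) filing + 19 years → 14 February 2005.
Later of the two: 6 October 2005.

2005-10-06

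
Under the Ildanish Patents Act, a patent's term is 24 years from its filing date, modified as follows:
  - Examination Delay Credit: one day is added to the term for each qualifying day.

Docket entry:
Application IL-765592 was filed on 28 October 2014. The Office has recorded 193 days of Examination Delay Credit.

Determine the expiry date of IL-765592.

2039-05-09

Base term: filing date + 24 years → 28 October 2038.
Examination Delay Credit: +193 days → 9 May 2039.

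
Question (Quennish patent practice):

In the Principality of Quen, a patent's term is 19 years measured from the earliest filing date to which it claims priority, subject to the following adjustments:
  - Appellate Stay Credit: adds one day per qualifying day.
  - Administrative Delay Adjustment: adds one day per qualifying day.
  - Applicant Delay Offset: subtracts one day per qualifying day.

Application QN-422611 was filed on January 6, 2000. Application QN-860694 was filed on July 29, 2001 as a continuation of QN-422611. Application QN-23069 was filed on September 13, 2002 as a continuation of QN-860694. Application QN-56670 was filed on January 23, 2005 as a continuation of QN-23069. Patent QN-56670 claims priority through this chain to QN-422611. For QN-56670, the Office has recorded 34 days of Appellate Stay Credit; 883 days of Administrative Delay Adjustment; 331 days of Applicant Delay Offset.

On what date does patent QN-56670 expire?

August 14, 2020

Earliest priority filing: 6 January 2000.
Base term: 6 January 2000 + 19 years → 6 January 2019.
Appellate Stay Credit: +34 days → 9 February 2019.
Administrative Delay Adjustment: +883 days → 11 July 2021.
Applicant Delay Offset: −331 days → 14 August 2020.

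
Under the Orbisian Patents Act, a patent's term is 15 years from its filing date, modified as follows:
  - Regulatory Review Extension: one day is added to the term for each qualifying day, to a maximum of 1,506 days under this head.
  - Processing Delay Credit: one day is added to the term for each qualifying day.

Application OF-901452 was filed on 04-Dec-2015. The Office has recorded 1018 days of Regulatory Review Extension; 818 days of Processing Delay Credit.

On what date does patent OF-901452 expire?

Base term: filing date + 15 years → 4 December 2030.
Regulatory Review Extension: 1018 days (within the 1506-day cap) → +1018 days → 17 September 2033.
Processing Delay Credit: +818 days → 14 December 2035.

December 14, 2035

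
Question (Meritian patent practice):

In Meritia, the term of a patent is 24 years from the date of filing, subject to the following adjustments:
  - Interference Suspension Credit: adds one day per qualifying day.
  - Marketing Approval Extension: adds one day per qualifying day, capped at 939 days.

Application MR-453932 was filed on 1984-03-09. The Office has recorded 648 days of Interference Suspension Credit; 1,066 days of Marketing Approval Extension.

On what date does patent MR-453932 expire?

Base term: filing date + 24 years → 9 March 2008.
Interference Suspension Credit: +648 days → 17 December 2009.
Marketing Approval Extension: 1066 days claimed exceeds the 939-day cap, so +939 days → 13 July 2012.

2012-07-13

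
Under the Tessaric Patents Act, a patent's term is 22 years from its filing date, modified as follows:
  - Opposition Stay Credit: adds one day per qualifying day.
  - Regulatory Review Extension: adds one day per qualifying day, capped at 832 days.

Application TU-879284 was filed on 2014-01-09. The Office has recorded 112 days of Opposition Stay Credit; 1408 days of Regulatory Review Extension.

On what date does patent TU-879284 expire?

Base term: filing date + 22 years → 9 January 2036.
Opposition Stay Credit: +112 days → 30 April 2036.
Regulatory Review Extension: 1408 days claimed exceeds the 832-day cap, so +832 days → 10 August 2038.

August 10, 2038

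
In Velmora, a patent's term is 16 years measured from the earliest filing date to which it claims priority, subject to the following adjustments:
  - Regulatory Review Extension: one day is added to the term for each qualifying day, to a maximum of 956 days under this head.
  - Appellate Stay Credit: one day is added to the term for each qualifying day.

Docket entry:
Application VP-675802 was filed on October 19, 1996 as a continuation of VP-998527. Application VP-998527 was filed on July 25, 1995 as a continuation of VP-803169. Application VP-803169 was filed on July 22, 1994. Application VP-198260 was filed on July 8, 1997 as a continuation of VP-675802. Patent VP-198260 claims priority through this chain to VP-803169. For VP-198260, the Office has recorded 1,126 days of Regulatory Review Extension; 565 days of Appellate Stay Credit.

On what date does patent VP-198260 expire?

Earliest priority filing: 22 July 1994.
Base term: 22 July 1994 + 16 years → 22 July 2010.
Regulatory Review Extension: 1126 days claimed exceeds the 956-day cap, so +956 days → 4 March 2013.
Appellate Stay Credit: +565 days → 20 September 2014.

September 20, 2014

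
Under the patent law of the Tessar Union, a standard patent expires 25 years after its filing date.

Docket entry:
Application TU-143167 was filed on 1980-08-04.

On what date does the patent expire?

August 4, 2005

Filing date + 25 years → 4 August 2005.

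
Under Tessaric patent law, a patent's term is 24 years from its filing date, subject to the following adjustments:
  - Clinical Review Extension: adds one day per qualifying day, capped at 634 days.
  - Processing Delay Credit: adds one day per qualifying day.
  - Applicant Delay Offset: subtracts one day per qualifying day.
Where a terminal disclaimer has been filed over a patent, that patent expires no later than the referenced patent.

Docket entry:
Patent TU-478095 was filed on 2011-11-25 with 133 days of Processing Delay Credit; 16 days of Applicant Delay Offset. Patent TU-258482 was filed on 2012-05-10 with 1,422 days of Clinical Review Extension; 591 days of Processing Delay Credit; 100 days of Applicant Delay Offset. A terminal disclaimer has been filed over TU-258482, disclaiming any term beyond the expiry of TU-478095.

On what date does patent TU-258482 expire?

March 21, 2036

Natural term of TU-258482:
  Base: filing + 24 years → 10 May 2036.
  Clinical Review Extension: 1422 days claimed exceeds the 634-day cap, so +634 days → 3 February 2038.
  Processing Delay Credit: +591 days → 17 September 2039.
  Applicant Delay Offset: −100 days → 9 June 2039.
Expiry of referenced patent TU-478095:
  Base: filing + 24 years → 25 November 2035.
  Processing Delay Credit: +133 days → 6 April 2036.
  Applicant Delay Offset: −16 days → 21 March 2036.
Terminal disclaimer: TU-258482 expires on the earlier of 9 June 2039 and 21 March 2036.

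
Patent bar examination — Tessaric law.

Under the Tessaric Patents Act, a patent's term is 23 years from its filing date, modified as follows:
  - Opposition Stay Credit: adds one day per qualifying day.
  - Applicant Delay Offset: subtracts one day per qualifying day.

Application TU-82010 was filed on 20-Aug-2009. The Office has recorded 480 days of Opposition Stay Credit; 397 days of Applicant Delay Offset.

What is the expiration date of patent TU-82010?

November 11, 2032

Base term: filing date + 23 years → 20 August 2032.
Opposition Stay Credit: +480 days → 13 December 2033.
Applicant Delay Offset: −397 days → 11 November 2032.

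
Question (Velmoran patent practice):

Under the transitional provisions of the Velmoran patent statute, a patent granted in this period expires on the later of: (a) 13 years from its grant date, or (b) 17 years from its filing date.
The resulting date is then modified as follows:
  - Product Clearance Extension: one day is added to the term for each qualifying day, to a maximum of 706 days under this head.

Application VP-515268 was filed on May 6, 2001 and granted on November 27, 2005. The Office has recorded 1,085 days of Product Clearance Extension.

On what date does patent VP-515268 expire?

(a) grant + 13 years → 27 November 2018.
(b) filing + 17 years → 6 May 2018.
Later of the two: 27 November 2018.
Product Clearance Extension: 1085 days claimed exceeds the 706-day cap, so +706 days → 2 November 2020.

November 2, 2020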